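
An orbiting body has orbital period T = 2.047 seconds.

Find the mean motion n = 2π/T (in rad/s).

n = 2π / T.
n = 2π / 2.047 s ≈ 3.069 rad/s.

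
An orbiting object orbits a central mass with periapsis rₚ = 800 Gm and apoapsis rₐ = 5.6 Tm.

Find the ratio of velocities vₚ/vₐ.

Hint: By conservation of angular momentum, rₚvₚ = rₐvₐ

Convert to SI: rₚ = 800 Gm = 8e+11 m; rₐ = 5.6 Tm = 5.6e+12 m.
Conservation of angular momentum gives rₚvₚ = rₐvₐ, so vₚ/vₐ = rₐ/rₚ.
vₚ/vₐ = 5.6e+12 / 8e+11 ≈ 7.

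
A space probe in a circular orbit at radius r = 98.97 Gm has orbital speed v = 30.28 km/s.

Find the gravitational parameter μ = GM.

Convert to SI: r = 98.97 Gm = 9.897e+10 m; v = 30.28 km/s = 30280 m/s.
For a circular orbit v² = GM/r, so GM = v² · r.
GM = (30280)² · 9.897e+10 m³/s² ≈ 9.074e+19 m³/s² = 9.074 × 10^19 m³/s².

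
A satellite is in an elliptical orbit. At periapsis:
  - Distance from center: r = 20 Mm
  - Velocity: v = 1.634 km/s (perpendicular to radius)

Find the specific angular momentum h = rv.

Convert to SI: r = 20 Mm = 2e+07 m; v = 1.634 km/s = 1634 m/s.
With v perpendicular to r, h = r · v.
h = 2e+07 · 1634 m²/s ≈ 3.268e+10 m²/s.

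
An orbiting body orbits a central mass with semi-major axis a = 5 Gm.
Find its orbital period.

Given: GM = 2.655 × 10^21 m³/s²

Convert to SI: a = 5 Gm = 5e+09 m.
Kepler's third law: T = 2π √(a³ / GM).
Substituting a = 5e+09 m and GM = 2.655e+21 m³/s²:
T = 2π √((5e+09)³ / 2.655e+21) s
T ≈ 4.311e+04 s = 11.98 hours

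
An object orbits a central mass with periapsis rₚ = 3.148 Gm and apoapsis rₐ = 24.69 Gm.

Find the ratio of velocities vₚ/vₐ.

Convert to SI: rₚ = 3.148 Gm = 3.148e+09 m; rₐ = 24.69 Gm = 2.469e+10 m.
Conservation of angular momentum gives rₚvₚ = rₐvₐ, so vₚ/vₐ = rₐ/rₚ.
vₚ/vₐ = 2.469e+10 / 3.148e+09 ≈ 7.843.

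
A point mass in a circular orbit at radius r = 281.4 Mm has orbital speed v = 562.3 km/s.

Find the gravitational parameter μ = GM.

Convert to SI: r = 281.4 Mm = 2.814e+08 m; v = 562.3 km/s = 562300 m/s.
For a circular orbit v² = GM/r, so GM = v² · r.
GM = (562300)² · 2.814e+08 m³/s² ≈ 8.897e+19 m³/s² = 8.897 × 10^19 m³/s².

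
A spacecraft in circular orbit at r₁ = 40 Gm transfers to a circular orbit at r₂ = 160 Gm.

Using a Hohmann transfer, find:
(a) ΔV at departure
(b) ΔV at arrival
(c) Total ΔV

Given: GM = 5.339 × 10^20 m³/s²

Convert to SI: r₁ = 40 Gm = 4e+10 m; r₂ = 160 Gm = 1.6e+11 m.
Transfer semi-major axis: a_t = (r₁ + r₂)/2 = (4e+10 + 1.6e+11)/2 = 1e+11 m.
Circular speeds: v₁ = √(GM/r₁) = 115531 m/s, v₂ = √(GM/r₂) = 57765.7 m/s.
Transfer speeds (vis-viva v² = GM(2/r − 1/a_t)): v₁ᵗ = 146137 m/s, v₂ᵗ = 36534.2 m/s.
(a) ΔV₁ = |v₁ᵗ − v₁| ≈ 3.061e+04 m/s = 30.61 km/s.
(b) ΔV₂ = |v₂ − v₂ᵗ| ≈ 2.123e+04 m/s = 21.23 km/s.
(c) ΔV_total = ΔV₁ + ΔV₂ ≈ 5.184e+04 m/s = 51.84 km/s.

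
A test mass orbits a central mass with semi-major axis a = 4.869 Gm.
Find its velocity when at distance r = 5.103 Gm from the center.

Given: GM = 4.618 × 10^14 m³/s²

Convert to SI: a = 4.869 Gm = 4.869e+09 m; r = 5.103 Gm = 5.103e+09 m.
Vis-viva: v = √(GM · (2/r − 1/a)).
2/r − 1/a = 2/5.103e+09 − 1/4.869e+09 = 1.86545e-10 m⁻¹.
v = √(4.618e+14 · 1.86545e-10) m/s ≈ 293.5 m/s = 293.5 m/s.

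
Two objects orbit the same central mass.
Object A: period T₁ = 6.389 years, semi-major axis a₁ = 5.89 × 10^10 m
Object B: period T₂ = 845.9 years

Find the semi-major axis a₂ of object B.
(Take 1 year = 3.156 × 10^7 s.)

Convert to SI: T₁ = 6.389 years = 2.01637e+08 s; T₂ = 845.9 years = 2.66966e+10 s.
Kepler's third law: (T₁/T₂)² = (a₁/a₂)³ ⇒ a₂ = a₁ · (T₂/T₁)^(2/3).
T₂/T₁ = 2.66966e+10 / 2.01637e+08 = 132.399.
a₂ = 5.89e+10 · (132.399)^(2/3) m ≈ 1.53e+12 m = 1.53 × 10^12 m.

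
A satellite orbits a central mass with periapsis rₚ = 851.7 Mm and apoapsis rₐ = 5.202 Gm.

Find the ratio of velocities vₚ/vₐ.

Convert to SI: rₚ = 851.7 Mm = 8.517e+08 m; rₐ = 5.202 Gm = 5.202e+09 m.
Conservation of angular momentum gives rₚvₚ = rₐvₐ, so vₚ/vₐ = rₐ/rₚ.
vₚ/vₐ = 5.202e+09 / 8.517e+08 ≈ 6.108.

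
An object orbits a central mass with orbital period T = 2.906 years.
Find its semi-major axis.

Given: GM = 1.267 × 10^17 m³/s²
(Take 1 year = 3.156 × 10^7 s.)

Convert to SI: T = 2.906 years = 9.17134e+07 s.
Invert Kepler's third law: a = (GM · T² / (4π²))^(1/3).
Substituting T = 9.17134e+07 s and GM = 1.267e+17 m³/s²:
a = (1.267e+17 · (9.17134e+07)² / (4π²))^(1/3) m
a ≈ 3e+10 m = 30 Gm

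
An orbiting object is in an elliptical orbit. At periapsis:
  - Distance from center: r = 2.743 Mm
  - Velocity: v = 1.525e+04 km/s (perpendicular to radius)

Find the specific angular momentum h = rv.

Convert to SI: r = 2.743 Mm = 2.743e+06 m; v = 1.525e+04 km/s = 1.525e+07 m/s.
With v perpendicular to r, h = r · v.
h = 2.743e+06 · 1.525e+07 m²/s ≈ 4.183e+13 m²/s.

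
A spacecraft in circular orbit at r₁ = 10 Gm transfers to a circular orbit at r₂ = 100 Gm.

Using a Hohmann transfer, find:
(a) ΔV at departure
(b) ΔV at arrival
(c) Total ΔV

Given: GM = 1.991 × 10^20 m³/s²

Convert to SI: r₁ = 10 Gm = 1e+10 m; r₂ = 100 Gm = 1e+11 m.
Transfer semi-major axis: a_t = (r₁ + r₂)/2 = (1e+10 + 1e+11)/2 = 5.5e+10 m.
Circular speeds: v₁ = √(GM/r₁) = 141103 m/s, v₂ = √(GM/r₂) = 44620.6 m/s.
Transfer speeds (vis-viva v² = GM(2/r − 1/a_t)): v₁ᵗ = 190263 m/s, v₂ᵗ = 19026.3 m/s.
(a) ΔV₁ = |v₁ᵗ − v₁| ≈ 4.916e+04 m/s = 49.16 km/s.
(b) ΔV₂ = |v₂ − v₂ᵗ| ≈ 2.559e+04 m/s = 25.59 km/s.
(c) ΔV_total = ΔV₁ + ΔV₂ ≈ 7.475e+04 m/s = 74.75 km/s.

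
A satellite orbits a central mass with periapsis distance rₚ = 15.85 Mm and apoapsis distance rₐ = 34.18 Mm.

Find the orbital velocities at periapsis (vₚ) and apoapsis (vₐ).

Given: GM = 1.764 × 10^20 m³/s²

Convert to SI: rₚ = 15.85 Mm = 1.585e+07 m; rₐ = 34.18 Mm = 3.418e+07 m.
Use the vis-viva equation v² = GM(2/r − 1/a) with a = (rₚ + rₐ)/2 = (1.585e+07 + 3.418e+07)/2 = 2.5015e+07 m.
vₚ = √(GM · (2/rₚ − 1/a)) = √(1.764e+20 · (2/1.585e+07 − 1/2.5015e+07)) m/s ≈ 3.9e+06 m/s = 3900 km/s.
vₐ = √(GM · (2/rₐ − 1/a)) = √(1.764e+20 · (2/3.418e+07 − 1/2.5015e+07)) m/s ≈ 1.808e+06 m/s = 1808 km/s.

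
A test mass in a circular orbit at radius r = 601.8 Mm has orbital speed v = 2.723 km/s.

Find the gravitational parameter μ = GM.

Convert to SI: r = 601.8 Mm = 6.018e+08 m; v = 2.723 km/s = 2723 m/s.
For a circular orbit v² = GM/r, so GM = v² · r.
GM = (2723)² · 6.018e+08 m³/s² ≈ 4.462e+15 m³/s² = 4.462 × 10^15 m³/s².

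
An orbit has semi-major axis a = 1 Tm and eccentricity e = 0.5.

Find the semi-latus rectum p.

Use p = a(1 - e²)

Convert to SI: a = 1 Tm = 1e+12 m.
p = a (1 − e²).
p = 1e+12 · (1 − (0.5)²) = 1e+12 · 0.75 ≈ 7.5e+11 m = 750 Gm.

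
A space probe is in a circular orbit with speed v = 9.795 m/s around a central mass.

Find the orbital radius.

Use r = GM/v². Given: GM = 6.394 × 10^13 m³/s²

For a circular orbit, v² = GM / r, so r = GM / v².
r = 6.394e+13 / (9.795)² m ≈ 6.664e+11 m = 6.664 × 10^11 m.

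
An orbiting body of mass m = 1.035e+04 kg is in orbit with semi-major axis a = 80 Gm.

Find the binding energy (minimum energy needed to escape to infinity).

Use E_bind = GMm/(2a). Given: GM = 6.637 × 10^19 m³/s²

Convert to SI: a = 80 Gm = 8e+10 m.
Total orbital energy is E = −GMm/(2a); binding energy is E_bind = −E = GMm/(2a).
E_bind = 6.637e+19 · 1.035e+04 / (2 · 8e+10) J ≈ 4.293e+12 J = 4.293 TJ.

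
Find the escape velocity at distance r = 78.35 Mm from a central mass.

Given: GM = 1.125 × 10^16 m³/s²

Convert to SI: r = 78.35 Mm = 7.835e+07 m.
Escape velocity comes from setting total energy to zero: ½v² − GM/r = 0 ⇒ v_esc = √(2GM / r).
v_esc = √(2 · 1.125e+16 / 7.835e+07) m/s ≈ 1.695e+04 m/s = 16.95 km/s.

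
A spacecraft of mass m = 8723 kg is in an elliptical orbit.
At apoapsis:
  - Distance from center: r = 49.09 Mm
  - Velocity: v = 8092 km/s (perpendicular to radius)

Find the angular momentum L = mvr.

Convert to SI: r = 49.09 Mm = 4.909e+07 m; v = 8092 km/s = 8.092e+06 m/s.
Since v is perpendicular to r, L = m · v · r.
L = 8723 · 8.092e+06 · 4.909e+07 kg·m²/s ≈ 3.465e+18 kg·m²/s.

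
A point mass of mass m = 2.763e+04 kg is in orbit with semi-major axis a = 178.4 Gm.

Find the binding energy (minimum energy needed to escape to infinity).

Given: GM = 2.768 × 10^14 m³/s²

Convert to SI: a = 178.4 Gm = 1.784e+11 m.
Total orbital energy is E = −GMm/(2a); binding energy is E_bind = −E = GMm/(2a).
E_bind = 2.768e+14 · 2.763e+04 / (2 · 1.784e+11) J ≈ 2.143e+07 J = 21.43 MJ.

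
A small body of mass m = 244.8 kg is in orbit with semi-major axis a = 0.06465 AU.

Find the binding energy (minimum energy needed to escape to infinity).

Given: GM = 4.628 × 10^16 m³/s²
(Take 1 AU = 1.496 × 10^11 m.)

Convert to SI: a = 0.06465 AU = 9.67164e+09 m.
Total orbital energy is E = −GMm/(2a); binding energy is E_bind = −E = GMm/(2a).
E_bind = 4.628e+16 · 244.8 / (2 · 9.67164e+09) J ≈ 5.857e+08 J = 585.7 MJ.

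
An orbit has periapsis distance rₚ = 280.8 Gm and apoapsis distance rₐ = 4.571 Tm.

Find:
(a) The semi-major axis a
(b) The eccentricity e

Convert to SI: rₚ = 280.8 Gm = 2.808e+11 m; rₐ = 4.571 Tm = 4.571e+12 m.
(a) a = (rₚ + rₐ) / 2 = (2.808e+11 + 4.571e+12) / 2 ≈ 2.426e+12 m = 2.426 Tm.
(b) e = (rₐ − rₚ) / (rₐ + rₚ) = (4.571e+12 − 2.808e+11) / (4.571e+12 + 2.808e+11) ≈ 0.8842.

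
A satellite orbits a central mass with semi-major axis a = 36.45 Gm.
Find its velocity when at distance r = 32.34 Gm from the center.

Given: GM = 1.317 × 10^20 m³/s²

Convert to SI: a = 36.45 Gm = 3.645e+10 m; r = 32.34 Gm = 3.234e+10 m.
Vis-viva: v = √(GM · (2/r − 1/a)).
2/r − 1/a = 2/3.234e+10 − 1/3.645e+10 = 3.44081e-11 m⁻¹.
v = √(1.317e+20 · 3.44081e-11) m/s ≈ 6.732e+04 m/s = 67.32 km/s.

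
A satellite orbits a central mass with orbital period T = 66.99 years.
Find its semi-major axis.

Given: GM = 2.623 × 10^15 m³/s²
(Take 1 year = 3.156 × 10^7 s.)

Convert to SI: T = 66.99 years = 2.1142e+09 s.
Invert Kepler's third law: a = (GM · T² / (4π²))^(1/3).
Substituting T = 2.1142e+09 s and GM = 2.623e+15 m³/s²:
a = (2.623e+15 · (2.1142e+09)² / (4π²))^(1/3) m
a ≈ 6.672e+10 m = 66.72 Gm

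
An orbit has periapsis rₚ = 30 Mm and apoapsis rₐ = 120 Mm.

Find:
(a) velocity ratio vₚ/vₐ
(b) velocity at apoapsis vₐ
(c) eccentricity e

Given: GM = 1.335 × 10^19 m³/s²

Convert to SI: rₚ = 30 Mm = 3e+07 m; rₐ = 120 Mm = 1.2e+08 m.
(a) Conservation of angular momentum (rₚvₚ = rₐvₐ) gives vₚ/vₐ = rₐ/rₚ = 1.2e+08/3e+07 ≈ 4
(b) With a = (rₚ + rₐ)/2 = 7.5e+07 m, vₐ = √(GM (2/rₐ − 1/a)) = √(1.335e+19 · (2/1.2e+08 − 1/7.5e+07)) m/s ≈ 2.11e+05 m/s
(c) e = (rₐ − rₚ)/(rₐ + rₚ) = (1.2e+08 − 3e+07)/(1.2e+08 + 3e+07) ≈ 0.6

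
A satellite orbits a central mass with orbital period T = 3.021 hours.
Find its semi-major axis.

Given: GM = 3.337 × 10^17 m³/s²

Convert to SI: T = 3.021 hours = 10875.6 s.
Invert Kepler's third law: a = (GM · T² / (4π²))^(1/3).
Substituting T = 10875.6 s and GM = 3.337e+17 m³/s²:
a = (3.337e+17 · (10875.6)² / (4π²))^(1/3) m
a ≈ 9.999e+07 m = 99.99 Mm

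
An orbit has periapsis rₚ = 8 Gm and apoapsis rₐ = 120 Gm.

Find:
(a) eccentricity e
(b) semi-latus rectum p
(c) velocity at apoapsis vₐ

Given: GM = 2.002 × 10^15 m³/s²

Convert to SI: rₚ = 8 Gm = 8e+09 m; rₐ = 120 Gm = 1.2e+11 m.
(a) e = (rₐ − rₚ)/(rₐ + rₚ) = (1.2e+11 − 8e+09)/(1.2e+11 + 8e+09) ≈ 0.875
(b) From a = (rₚ + rₐ)/2 = 6.4e+10 m and e = (rₐ − rₚ)/(rₐ + rₚ) = 0.875, p = a(1 − e²) = 6.4e+10 · (1 − (0.875)²) ≈ 1.5e+10 m
(c) With a = (rₚ + rₐ)/2 = 6.4e+10 m, vₐ = √(GM (2/rₐ − 1/a)) = √(2.002e+15 · (2/1.2e+11 − 1/6.4e+10)) m/s ≈ 45.67 m/s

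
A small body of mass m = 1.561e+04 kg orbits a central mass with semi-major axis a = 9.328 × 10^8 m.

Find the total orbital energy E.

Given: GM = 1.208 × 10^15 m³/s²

E = −GMm / (2a).
E = −1.208e+15 · 1.561e+04 / (2 · 9.328e+08) J ≈ -1.011e+10 J = -10.11 GJ.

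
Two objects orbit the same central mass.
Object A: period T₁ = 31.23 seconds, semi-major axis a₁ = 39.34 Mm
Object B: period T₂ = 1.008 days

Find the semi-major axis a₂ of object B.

Convert to SI: a₁ = 39.34 Mm = 3.934e+07 m; T₂ = 1.008 days = 87091.2 s.
Kepler's third law: (T₁/T₂)² = (a₁/a₂)³ ⇒ a₂ = a₁ · (T₂/T₁)^(2/3).
T₂/T₁ = 87091.2 / 31.23 = 2788.7.
a₂ = 3.934e+07 · (2788.7)^(2/3) m ≈ 7.794e+09 m = 7.794 Gm.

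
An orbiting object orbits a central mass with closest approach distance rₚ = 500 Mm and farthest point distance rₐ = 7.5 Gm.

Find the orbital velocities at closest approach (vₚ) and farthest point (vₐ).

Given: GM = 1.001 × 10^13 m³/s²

Convert to SI: rₚ = 500 Mm = 5e+08 m; rₐ = 7.5 Gm = 7.5e+09 m.
Use the vis-viva equation v² = GM(2/r − 1/a) with a = (rₚ + rₐ)/2 = (5e+08 + 7.5e+09)/2 = 4e+09 m.
vₚ = √(GM · (2/rₚ − 1/a)) = √(1.001e+13 · (2/5e+08 − 1/4e+09)) m/s ≈ 193.7 m/s = 193.7 m/s.
vₐ = √(GM · (2/rₐ − 1/a)) = √(1.001e+13 · (2/7.5e+09 − 1/4e+09)) m/s ≈ 12.92 m/s = 12.92 m/s.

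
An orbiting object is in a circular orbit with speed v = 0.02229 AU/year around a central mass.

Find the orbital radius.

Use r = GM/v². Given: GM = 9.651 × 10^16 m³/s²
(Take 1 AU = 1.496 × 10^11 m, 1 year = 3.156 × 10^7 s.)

Convert to SI: v = 0.02229 AU/year = 105.659 m/s.
For a circular orbit, v² = GM / r, so r = GM / v².
r = 9.651e+16 / (105.659)² m ≈ 8.645e+12 m = 57.79 AU.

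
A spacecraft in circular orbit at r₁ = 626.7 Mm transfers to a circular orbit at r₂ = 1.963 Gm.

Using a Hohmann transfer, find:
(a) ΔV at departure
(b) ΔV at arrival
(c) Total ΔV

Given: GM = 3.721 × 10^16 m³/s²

Convert to SI: r₁ = 626.7 Mm = 6.267e+08 m; r₂ = 1.963 Gm = 1.963e+09 m.
Transfer semi-major axis: a_t = (r₁ + r₂)/2 = (6.267e+08 + 1.963e+09)/2 = 1.29485e+09 m.
Circular speeds: v₁ = √(GM/r₁) = 7705.49 m/s, v₂ = √(GM/r₂) = 4353.81 m/s.
Transfer speeds (vis-viva v² = GM(2/r − 1/a_t)): v₁ᵗ = 9487.47 m/s, v₂ᵗ = 3028.93 m/s.
(a) ΔV₁ = |v₁ᵗ − v₁| ≈ 1782 m/s = 1.782 km/s.
(b) ΔV₂ = |v₂ − v₂ᵗ| ≈ 1325 m/s = 1.325 km/s.
(c) ΔV_total = ΔV₁ + ΔV₂ ≈ 3107 m/s = 3.107 km/s.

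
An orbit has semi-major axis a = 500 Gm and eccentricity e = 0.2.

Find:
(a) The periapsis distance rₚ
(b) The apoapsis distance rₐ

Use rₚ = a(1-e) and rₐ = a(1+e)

Convert to SI: a = 500 Gm = 5e+11 m.
(a) rₚ = a(1 − e) = 5e+11 · (1 − 0.2) = 5e+11 · 0.8 ≈ 4e+11 m = 400 Gm.
(b) rₐ = a(1 + e) = 5e+11 · (1 + 0.2) = 5e+11 · 1.2 ≈ 6e+11 m = 600 Gm.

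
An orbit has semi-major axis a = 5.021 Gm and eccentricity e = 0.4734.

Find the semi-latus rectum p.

Convert to SI: a = 5.021 Gm = 5.021e+09 m.
p = a (1 − e²).
p = 5.021e+09 · (1 − (0.4734)²) = 5.021e+09 · 0.775892 ≈ 3.896e+09 m = 3.896 Gm.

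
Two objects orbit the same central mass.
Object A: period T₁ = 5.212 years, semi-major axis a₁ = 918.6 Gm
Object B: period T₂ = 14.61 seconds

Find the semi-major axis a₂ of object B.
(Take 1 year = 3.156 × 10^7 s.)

Convert to SI: T₁ = 5.212 years = 1.64491e+08 s; a₁ = 918.6 Gm = 9.186e+11 m.
Kepler's third law: (T₁/T₂)² = (a₁/a₂)³ ⇒ a₂ = a₁ · (T₂/T₁)^(2/3).
T₂/T₁ = 14.61 / 1.64491e+08 = 8.88196e-08.
a₂ = 9.186e+11 · (8.88196e-08)^(2/3) m ≈ 1.829e+07 m = 18.29 Mm.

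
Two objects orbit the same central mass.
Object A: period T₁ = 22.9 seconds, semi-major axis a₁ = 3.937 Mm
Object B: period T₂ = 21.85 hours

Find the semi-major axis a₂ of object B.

Convert to SI: a₁ = 3.937 Mm = 3.937e+06 m; T₂ = 21.85 hours = 78660 s.
Kepler's third law: (T₁/T₂)² = (a₁/a₂)³ ⇒ a₂ = a₁ · (T₂/T₁)^(2/3).
T₂/T₁ = 78660 / 22.9 = 3434.93.
a₂ = 3.937e+06 · (3434.93)^(2/3) m ≈ 8.963e+08 m = 896.3 Mm.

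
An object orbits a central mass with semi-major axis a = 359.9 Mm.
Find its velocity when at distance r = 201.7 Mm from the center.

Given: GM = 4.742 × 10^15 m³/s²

Convert to SI: a = 359.9 Mm = 3.599e+08 m; r = 201.7 Mm = 2.017e+08 m.
Vis-viva: v = √(GM · (2/r − 1/a)).
2/r − 1/a = 2/2.017e+08 − 1/3.599e+08 = 7.13717e-09 m⁻¹.
v = √(4.742e+15 · 7.13717e-09) m/s ≈ 5818 m/s = 5.818 km/s.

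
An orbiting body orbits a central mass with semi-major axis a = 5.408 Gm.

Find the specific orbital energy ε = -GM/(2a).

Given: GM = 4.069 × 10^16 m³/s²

Convert to SI: a = 5.408 Gm = 5.408e+09 m.
ε = −GM / (2a).
ε = −4.069e+16 / (2 · 5.408e+09) J/kg ≈ -3.762e+06 J/kg = -3.762 MJ/kg.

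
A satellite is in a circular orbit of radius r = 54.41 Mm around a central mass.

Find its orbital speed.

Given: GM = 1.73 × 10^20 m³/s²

Convert to SI: r = 54.41 Mm = 5.441e+07 m.
For a circular orbit, gravity supplies the centripetal force, so v = √(GM / r).
v = √(1.73e+20 / 5.441e+07) m/s ≈ 1.783e+06 m/s = 1783 km/s.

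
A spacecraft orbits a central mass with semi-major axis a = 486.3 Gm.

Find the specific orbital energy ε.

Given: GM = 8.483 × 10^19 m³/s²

Convert to SI: a = 486.3 Gm = 4.863e+11 m.
ε = −GM / (2a).
ε = −8.483e+19 / (2 · 4.863e+11) J/kg ≈ -8.722e+07 J/kg = -87.22 MJ/kg.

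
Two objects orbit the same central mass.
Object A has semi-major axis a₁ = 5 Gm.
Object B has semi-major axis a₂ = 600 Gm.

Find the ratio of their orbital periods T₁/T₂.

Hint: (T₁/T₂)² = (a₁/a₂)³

Convert to SI: a₁ = 5 Gm = 5e+09 m; a₂ = 600 Gm = 6e+11 m.
From Kepler's third law, (T₁/T₂)² = (a₁/a₂)³, so T₁/T₂ = (a₁/a₂)^(3/2).
a₁/a₂ = 5e+09 / 6e+11 = 0.00833333.
T₁/T₂ = (0.00833333)^(3/2) ≈ 0.0007607.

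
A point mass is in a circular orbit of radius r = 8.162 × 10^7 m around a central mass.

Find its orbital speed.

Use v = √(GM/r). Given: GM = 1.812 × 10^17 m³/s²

For a circular orbit, gravity supplies the centripetal force, so v = √(GM / r).
v = √(1.812e+17 / 8.162e+07) m/s ≈ 4.712e+04 m/s = 47.12 km/s.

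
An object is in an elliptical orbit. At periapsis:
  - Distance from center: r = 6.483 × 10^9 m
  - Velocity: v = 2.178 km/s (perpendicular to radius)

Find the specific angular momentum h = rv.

Convert to SI: v = 2.178 km/s = 2178 m/s.
With v perpendicular to r, h = r · v.
h = 6.483e+09 · 2178 m²/s ≈ 1.412e+13 m²/s.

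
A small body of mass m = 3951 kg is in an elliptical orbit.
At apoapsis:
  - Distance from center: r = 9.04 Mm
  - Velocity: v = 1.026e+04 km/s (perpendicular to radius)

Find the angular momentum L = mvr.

Convert to SI: r = 9.04 Mm = 9.04e+06 m; v = 1.026e+04 km/s = 1.026e+07 m/s.
Since v is perpendicular to r, L = m · v · r.
L = 3951 · 1.026e+07 · 9.04e+06 kg·m²/s ≈ 3.665e+17 kg·m²/s.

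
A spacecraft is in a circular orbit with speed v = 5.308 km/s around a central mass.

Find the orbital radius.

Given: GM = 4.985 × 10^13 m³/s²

Convert to SI: v = 5.308 km/s = 5308 m/s.
For a circular orbit, v² = GM / r, so r = GM / v².
r = 4.985e+13 / (5308)² m ≈ 1.769e+06 m = 1.769 × 10^6 m.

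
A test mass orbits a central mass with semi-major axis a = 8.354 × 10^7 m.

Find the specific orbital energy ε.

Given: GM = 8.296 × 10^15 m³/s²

ε = −GM / (2a).
ε = −8.296e+15 / (2 · 8.354e+07) J/kg ≈ -4.965e+07 J/kg = -49.65 MJ/kg.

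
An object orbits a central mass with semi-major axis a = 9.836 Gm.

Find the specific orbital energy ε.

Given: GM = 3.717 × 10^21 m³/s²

Convert to SI: a = 9.836 Gm = 9.836e+09 m.
ε = −GM / (2a).
ε = −3.717e+21 / (2 · 9.836e+09) J/kg ≈ -1.889e+11 J/kg = -188.9 GJ/kg.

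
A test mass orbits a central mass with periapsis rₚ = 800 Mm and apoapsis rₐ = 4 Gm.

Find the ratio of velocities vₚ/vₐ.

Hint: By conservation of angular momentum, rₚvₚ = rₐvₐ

Convert to SI: rₚ = 800 Mm = 8e+08 m; rₐ = 4 Gm = 4e+09 m.
Conservation of angular momentum gives rₚvₚ = rₐvₐ, so vₚ/vₐ = rₐ/rₚ.
vₚ/vₐ = 4e+09 / 8e+08 ≈ 5.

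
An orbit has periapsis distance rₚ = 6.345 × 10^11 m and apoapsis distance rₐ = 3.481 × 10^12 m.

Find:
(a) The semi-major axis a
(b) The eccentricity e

(a) a = (rₚ + rₐ) / 2 = (6.345e+11 + 3.481e+12) / 2 ≈ 2.058e+12 m = 2.058 × 10^12 m.
(b) e = (rₐ − rₚ) / (rₐ + rₚ) = (3.481e+12 − 6.345e+11) / (3.481e+12 + 6.345e+11) ≈ 0.6917.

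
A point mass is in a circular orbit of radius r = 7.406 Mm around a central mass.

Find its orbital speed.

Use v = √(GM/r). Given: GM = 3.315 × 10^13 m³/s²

Convert to SI: r = 7.406 Mm = 7.406e+06 m.
For a circular orbit, gravity supplies the centripetal force, so v = √(GM / r).
v = √(3.315e+13 / 7.406e+06) m/s ≈ 2116 m/s = 2.116 km/s.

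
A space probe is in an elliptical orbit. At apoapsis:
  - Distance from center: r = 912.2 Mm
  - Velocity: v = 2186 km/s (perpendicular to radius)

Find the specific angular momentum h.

Convert to SI: r = 912.2 Mm = 9.122e+08 m; v = 2186 km/s = 2.186e+06 m/s.
With v perpendicular to r, h = r · v.
h = 9.122e+08 · 2.186e+06 m²/s ≈ 1.994e+15 m²/s.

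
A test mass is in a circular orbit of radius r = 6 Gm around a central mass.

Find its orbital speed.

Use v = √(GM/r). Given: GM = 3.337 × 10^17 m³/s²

Convert to SI: r = 6 Gm = 6e+09 m.
For a circular orbit, gravity supplies the centripetal force, so v = √(GM / r).
v = √(3.337e+17 / 6e+09) m/s ≈ 7458 m/s = 7.458 km/s.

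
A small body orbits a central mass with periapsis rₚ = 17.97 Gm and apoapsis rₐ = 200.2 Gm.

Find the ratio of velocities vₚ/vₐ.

Convert to SI: rₚ = 17.97 Gm = 1.797e+10 m; rₐ = 200.2 Gm = 2.002e+11 m.
Conservation of angular momentum gives rₚvₚ = rₐvₐ, so vₚ/vₐ = rₐ/rₚ.
vₚ/vₐ = 2.002e+11 / 1.797e+10 ≈ 11.14.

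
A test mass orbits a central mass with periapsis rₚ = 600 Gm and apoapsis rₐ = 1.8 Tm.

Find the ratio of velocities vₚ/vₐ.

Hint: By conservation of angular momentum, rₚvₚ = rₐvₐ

Convert to SI: rₚ = 600 Gm = 6e+11 m; rₐ = 1.8 Tm = 1.8e+12 m.
Conservation of angular momentum gives rₚvₚ = rₐvₐ, so vₚ/vₐ = rₐ/rₚ.
vₚ/vₐ = 1.8e+12 / 6e+11 ≈ 3.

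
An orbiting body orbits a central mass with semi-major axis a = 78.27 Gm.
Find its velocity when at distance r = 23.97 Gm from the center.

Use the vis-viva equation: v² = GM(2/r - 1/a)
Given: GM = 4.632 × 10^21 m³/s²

Convert to SI: a = 78.27 Gm = 7.827e+10 m; r = 23.97 Gm = 2.397e+10 m.
Vis-viva: v = √(GM · (2/r − 1/a)).
2/r − 1/a = 2/2.397e+10 − 1/7.827e+10 = 7.06613e-11 m⁻¹.
v = √(4.632e+21 · 7.06613e-11) m/s ≈ 5.721e+05 m/s = 572.1 km/s.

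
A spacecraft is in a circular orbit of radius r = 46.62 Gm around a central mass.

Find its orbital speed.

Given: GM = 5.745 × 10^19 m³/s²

Convert to SI: r = 46.62 Gm = 4.662e+10 m.
For a circular orbit, gravity supplies the centripetal force, so v = √(GM / r).
v = √(5.745e+19 / 4.662e+10) m/s ≈ 3.51e+04 m/s = 35.1 km/s.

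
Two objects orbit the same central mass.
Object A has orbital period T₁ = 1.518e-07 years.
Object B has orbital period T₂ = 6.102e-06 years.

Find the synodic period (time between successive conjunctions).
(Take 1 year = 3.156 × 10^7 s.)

Convert to SI: T₁ = 1.518e-07 years = 4.79081 s; T₂ = 6.102e-06 years = 192.579 s.
T_syn = |T₁ · T₂ / (T₁ − T₂)|.
T_syn = |4.79081 · 192.579 / (4.79081 − 192.579)| s ≈ 4.913 s = 1.557e-07 years.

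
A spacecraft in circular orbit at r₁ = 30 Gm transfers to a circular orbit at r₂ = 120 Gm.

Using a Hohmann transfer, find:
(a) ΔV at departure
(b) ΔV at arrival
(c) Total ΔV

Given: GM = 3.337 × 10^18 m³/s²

Convert to SI: r₁ = 30 Gm = 3e+10 m; r₂ = 120 Gm = 1.2e+11 m.
Transfer semi-major axis: a_t = (r₁ + r₂)/2 = (3e+10 + 1.2e+11)/2 = 7.5e+10 m.
Circular speeds: v₁ = √(GM/r₁) = 10546.7 m/s, v₂ = √(GM/r₂) = 5273.36 m/s.
Transfer speeds (vis-viva v² = GM(2/r − 1/a_t)): v₁ᵗ = 13340.7 m/s, v₂ᵗ = 3335.17 m/s.
(a) ΔV₁ = |v₁ᵗ − v₁| ≈ 2794 m/s = 2.794 km/s.
(b) ΔV₂ = |v₂ − v₂ᵗ| ≈ 1938 m/s = 1.938 km/s.
(c) ΔV_total = ΔV₁ + ΔV₂ ≈ 4732 m/s = 4.732 km/s.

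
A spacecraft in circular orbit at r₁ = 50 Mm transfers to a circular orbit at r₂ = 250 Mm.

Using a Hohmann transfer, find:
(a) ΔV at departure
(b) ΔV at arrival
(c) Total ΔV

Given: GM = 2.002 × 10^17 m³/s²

Convert to SI: r₁ = 50 Mm = 5e+07 m; r₂ = 250 Mm = 2.5e+08 m.
Transfer semi-major axis: a_t = (r₁ + r₂)/2 = (5e+07 + 2.5e+08)/2 = 1.5e+08 m.
Circular speeds: v₁ = √(GM/r₁) = 63277.2 m/s, v₂ = √(GM/r₂) = 28298.4 m/s.
Transfer speeds (vis-viva v² = GM(2/r − 1/a_t)): v₁ᵗ = 81690.5 m/s, v₂ᵗ = 16338.1 m/s.
(a) ΔV₁ = |v₁ᵗ − v₁| ≈ 1.841e+04 m/s = 18.41 km/s.
(b) ΔV₂ = |v₂ − v₂ᵗ| ≈ 1.196e+04 m/s = 11.96 km/s.
(c) ΔV_total = ΔV₁ + ΔV₂ ≈ 3.037e+04 m/s = 30.37 km/s.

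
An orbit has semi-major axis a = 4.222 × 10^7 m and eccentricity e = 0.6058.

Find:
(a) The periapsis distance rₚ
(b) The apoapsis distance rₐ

(a) rₚ = a(1 − e) = 4.222e+07 · (1 − 0.6058) = 4.222e+07 · 0.3942 ≈ 1.664e+07 m = 1.664 × 10^7 m.
(b) rₐ = a(1 + e) = 4.222e+07 · (1 + 0.6058) = 4.222e+07 · 1.6058 ≈ 6.78e+07 m = 6.78 × 10^7 m.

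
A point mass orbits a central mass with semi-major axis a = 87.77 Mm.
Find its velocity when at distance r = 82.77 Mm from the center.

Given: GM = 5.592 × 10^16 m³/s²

Convert to SI: a = 87.77 Mm = 8.777e+07 m; r = 82.77 Mm = 8.277e+07 m.
Vis-viva: v = √(GM · (2/r − 1/a)).
2/r − 1/a = 2/8.277e+07 − 1/8.777e+07 = 1.27699e-08 m⁻¹.
v = √(5.592e+16 · 1.27699e-08) m/s ≈ 2.672e+04 m/s = 26.72 km/s.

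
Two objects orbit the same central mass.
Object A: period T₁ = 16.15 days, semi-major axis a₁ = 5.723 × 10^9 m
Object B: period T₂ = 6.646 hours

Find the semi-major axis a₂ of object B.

Convert to SI: T₁ = 16.15 days = 1.39536e+06 s; T₂ = 6.646 hours = 23925.6 s.
Kepler's third law: (T₁/T₂)² = (a₁/a₂)³ ⇒ a₂ = a₁ · (T₂/T₁)^(2/3).
T₂/T₁ = 23925.6 / 1.39536e+06 = 0.0171465.
a₂ = 5.723e+09 · (0.0171465)^(2/3) m ≈ 3.805e+08 m = 3.805 × 10^8 m.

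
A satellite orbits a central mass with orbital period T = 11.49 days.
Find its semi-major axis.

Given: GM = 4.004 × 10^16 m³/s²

Convert to SI: T = 11.49 days = 992736 s.
Invert Kepler's third law: a = (GM · T² / (4π²))^(1/3).
Substituting T = 992736 s and GM = 4.004e+16 m³/s²:
a = (4.004e+16 · (992736)² / (4π²))^(1/3) m
a ≈ 9.998e+08 m = 999.8 Mm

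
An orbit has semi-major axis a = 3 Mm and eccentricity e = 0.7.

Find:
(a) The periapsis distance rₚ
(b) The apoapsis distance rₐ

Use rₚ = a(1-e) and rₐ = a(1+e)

Convert to SI: a = 3 Mm = 3e+06 m.
(a) rₚ = a(1 − e) = 3e+06 · (1 − 0.7) = 3e+06 · 0.3 ≈ 9e+05 m = 900 km.
(b) rₐ = a(1 + e) = 3e+06 · (1 + 0.7) = 3e+06 · 1.7 ≈ 5.1e+06 m = 5.1 Mm.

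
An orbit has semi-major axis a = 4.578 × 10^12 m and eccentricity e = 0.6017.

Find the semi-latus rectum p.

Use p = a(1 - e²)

p = a (1 − e²).
p = 4.578e+12 · (1 − (0.6017)²) = 4.578e+12 · 0.637957 ≈ 2.921e+12 m = 2.921 × 10^12 m.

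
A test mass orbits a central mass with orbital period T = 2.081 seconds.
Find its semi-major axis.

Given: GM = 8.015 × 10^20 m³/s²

Invert Kepler's third law: a = (GM · T² / (4π²))^(1/3).
Substituting T = 2.081 s and GM = 8.015e+20 m³/s²:
a = (8.015e+20 · (2.081)² / (4π²))^(1/3) m
a ≈ 4.447e+06 m = 4.447 × 10^6 m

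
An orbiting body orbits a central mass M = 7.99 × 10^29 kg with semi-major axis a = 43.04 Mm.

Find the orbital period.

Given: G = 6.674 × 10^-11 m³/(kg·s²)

Convert to SI: a = 43.04 Mm = 4.304e+07 m.
GM = G · M = 6.674e-11 · 7.99e+29 = 5.33253e+19 m³/s².
Kepler's third law: T = 2π √(a³ / GM).
Substituting a = 4.304e+07 m and GM = 5.33253e+19 m³/s²:
T = 2π √((4.304e+07)³ / 5.33253e+19) s
T ≈ 243 s = 4.049 minutes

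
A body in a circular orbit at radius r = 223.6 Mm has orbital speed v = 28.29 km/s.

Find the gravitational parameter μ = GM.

Convert to SI: r = 223.6 Mm = 2.236e+08 m; v = 28.29 km/s = 28290 m/s.
For a circular orbit v² = GM/r, so GM = v² · r.
GM = (28290)² · 2.236e+08 m³/s² ≈ 1.79e+17 m³/s² = 1.79 × 10^17 m³/s².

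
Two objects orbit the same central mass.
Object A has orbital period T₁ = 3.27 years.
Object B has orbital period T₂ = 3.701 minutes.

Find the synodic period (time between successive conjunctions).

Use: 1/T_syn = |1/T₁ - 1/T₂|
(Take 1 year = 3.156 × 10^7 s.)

Convert to SI: T₁ = 3.27 years = 1.03201e+08 s; T₂ = 3.701 minutes = 222.06 s.
T_syn = |T₁ · T₂ / (T₁ − T₂)|.
T_syn = |1.03201e+08 · 222.06 / (1.03201e+08 − 222.06)| s ≈ 222.1 s = 3.701 minutes.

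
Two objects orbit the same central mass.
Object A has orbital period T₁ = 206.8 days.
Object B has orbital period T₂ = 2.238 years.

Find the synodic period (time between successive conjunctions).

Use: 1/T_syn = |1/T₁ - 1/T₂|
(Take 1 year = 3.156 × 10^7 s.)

Convert to SI: T₁ = 206.8 days = 1.78675e+07 s; T₂ = 2.238 years = 7.06313e+07 s.
T_syn = |T₁ · T₂ / (T₁ − T₂)|.
T_syn = |1.78675e+07 · 7.06313e+07 / (1.78675e+07 − 7.06313e+07)| s ≈ 2.392e+07 s = 276.8 days.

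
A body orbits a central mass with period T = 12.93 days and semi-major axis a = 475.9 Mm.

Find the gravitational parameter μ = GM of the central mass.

Convert to SI: T = 12.93 days = 1.11715e+06 s; a = 475.9 Mm = 4.759e+08 m.
GM = 4π² · a³ / T².
GM = 4π² · (4.759e+08)³ / (1.11715e+06)² m³/s² ≈ 3.409e+15 m³/s² = 3.409 × 10^15 m³/s².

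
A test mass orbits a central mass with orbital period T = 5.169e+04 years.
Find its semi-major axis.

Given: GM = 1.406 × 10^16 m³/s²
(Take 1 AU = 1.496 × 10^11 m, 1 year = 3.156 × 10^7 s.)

Convert to SI: T = 5.169e+04 years = 1.63134e+12 s.
Invert Kepler's third law: a = (GM · T² / (4π²))^(1/3).
Substituting T = 1.63134e+12 s and GM = 1.406e+16 m³/s²:
a = (1.406e+16 · (1.63134e+12)² / (4π²))^(1/3) m
a ≈ 9.823e+12 m = 65.66 AU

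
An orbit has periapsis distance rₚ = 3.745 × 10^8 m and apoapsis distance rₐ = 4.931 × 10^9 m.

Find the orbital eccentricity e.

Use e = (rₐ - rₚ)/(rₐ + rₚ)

e = (rₐ − rₚ) / (rₐ + rₚ).
e = (4.931e+09 − 3.745e+08) / (4.931e+09 + 3.745e+08) = 4.5565e+09 / 5.3055e+09 ≈ 0.8588.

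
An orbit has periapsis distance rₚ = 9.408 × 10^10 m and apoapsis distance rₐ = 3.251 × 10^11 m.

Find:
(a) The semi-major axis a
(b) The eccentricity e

(a) a = (rₚ + rₐ) / 2 = (9.408e+10 + 3.251e+11) / 2 ≈ 2.096e+11 m = 2.096 × 10^11 m.
(b) e = (rₐ − rₚ) / (rₐ + rₚ) = (3.251e+11 − 9.408e+10) / (3.251e+11 + 9.408e+10) ≈ 0.5511.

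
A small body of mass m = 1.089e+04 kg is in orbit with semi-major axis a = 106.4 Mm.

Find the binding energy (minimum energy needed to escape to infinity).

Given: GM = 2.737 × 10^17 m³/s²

Convert to SI: a = 106.4 Mm = 1.064e+08 m.
Total orbital energy is E = −GMm/(2a); binding energy is E_bind = −E = GMm/(2a).
E_bind = 2.737e+17 · 1.089e+04 / (2 · 1.064e+08) J ≈ 1.401e+13 J = 14.01 TJ.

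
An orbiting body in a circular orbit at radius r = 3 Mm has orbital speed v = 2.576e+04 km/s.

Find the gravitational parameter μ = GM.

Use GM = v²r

Convert to SI: r = 3 Mm = 3e+06 m; v = 2.576e+04 km/s = 2.576e+07 m/s.
For a circular orbit v² = GM/r, so GM = v² · r.
GM = (2.576e+07)² · 3e+06 m³/s² ≈ 1.991e+21 m³/s² = 1.991 × 10^21 m³/s².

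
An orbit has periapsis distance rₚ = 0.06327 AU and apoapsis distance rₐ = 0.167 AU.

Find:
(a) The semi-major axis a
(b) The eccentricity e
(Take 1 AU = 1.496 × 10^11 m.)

Convert to SI: rₚ = 0.06327 AU = 9.46519e+09 m; rₐ = 0.167 AU = 2.49832e+10 m.
(a) a = (rₚ + rₐ) / 2 = (9.46519e+09 + 2.49832e+10) / 2 ≈ 1.722e+10 m = 0.1151 AU.
(b) e = (rₐ − rₚ) / (rₐ + rₚ) = (2.49832e+10 − 9.46519e+09) / (2.49832e+10 + 9.46519e+09) ≈ 0.4505.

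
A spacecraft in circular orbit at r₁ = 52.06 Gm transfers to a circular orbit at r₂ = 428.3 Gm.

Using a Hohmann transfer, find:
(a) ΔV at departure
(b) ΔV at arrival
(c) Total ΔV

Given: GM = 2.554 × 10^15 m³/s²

Convert to SI: r₁ = 52.06 Gm = 5.206e+10 m; r₂ = 428.3 Gm = 4.283e+11 m.
Transfer semi-major axis: a_t = (r₁ + r₂)/2 = (5.206e+10 + 4.283e+11)/2 = 2.4018e+11 m.
Circular speeds: v₁ = √(GM/r₁) = 221.492 m/s, v₂ = √(GM/r₂) = 77.2212 m/s.
Transfer speeds (vis-viva v² = GM(2/r − 1/a_t)): v₁ᵗ = 295.777 m/s, v₂ᵗ = 35.9518 m/s.
(a) ΔV₁ = |v₁ᵗ − v₁| ≈ 74.28 m/s = 74.28 m/s.
(b) ΔV₂ = |v₂ − v₂ᵗ| ≈ 41.27 m/s = 41.27 m/s.
(c) ΔV_total = ΔV₁ + ΔV₂ ≈ 115.6 m/s = 115.6 m/s.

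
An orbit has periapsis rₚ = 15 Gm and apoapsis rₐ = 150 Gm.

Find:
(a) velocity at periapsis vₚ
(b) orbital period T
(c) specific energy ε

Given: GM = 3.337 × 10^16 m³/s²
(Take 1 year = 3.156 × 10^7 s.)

Convert to SI: rₚ = 15 Gm = 1.5e+10 m; rₐ = 150 Gm = 1.5e+11 m.
(a) With a = (rₚ + rₐ)/2 = 8.25e+10 m, vₚ = √(GM (2/rₚ − 1/a)) = √(3.337e+16 · (2/1.5e+10 − 1/8.25e+10)) m/s ≈ 2011 m/s
(b) With a = (rₚ + rₐ)/2 = 8.25e+10 m, T = 2π √(a³/GM) = 2π √((8.25e+10)³/3.337e+16) s ≈ 8.15e+08 s
(c) With a = (rₚ + rₐ)/2 = 8.25e+10 m, ε = −GM/(2a) = −3.337e+16/(2 · 8.25e+10) J/kg ≈ -2.022e+05 J/kg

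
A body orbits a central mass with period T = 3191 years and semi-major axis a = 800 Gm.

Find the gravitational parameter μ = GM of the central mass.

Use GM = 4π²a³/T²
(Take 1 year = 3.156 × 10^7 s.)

Convert to SI: T = 3191 years = 1.00708e+11 s; a = 800 Gm = 8e+11 m.
GM = 4π² · a³ / T².
GM = 4π² · (8e+11)³ / (1.00708e+11)² m³/s² ≈ 1.993e+15 m³/s² = 1.993 × 10^15 m³/s².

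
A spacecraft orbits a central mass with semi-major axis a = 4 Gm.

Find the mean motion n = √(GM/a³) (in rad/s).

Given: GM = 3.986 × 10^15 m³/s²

Convert to SI: a = 4 Gm = 4e+09 m.
n = √(GM / a³).
n = √(3.986e+15 / (4e+09)³) rad/s ≈ 2.496e-07 rad/s.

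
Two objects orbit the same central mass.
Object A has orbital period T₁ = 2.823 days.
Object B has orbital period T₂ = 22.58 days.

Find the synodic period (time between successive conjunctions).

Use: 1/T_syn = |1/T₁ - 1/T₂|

Convert to SI: T₁ = 2.823 days = 243907 s; T₂ = 22.58 days = 1.95091e+06 s.
T_syn = |T₁ · T₂ / (T₁ − T₂)|.
T_syn = |243907 · 1.95091e+06 / (243907 − 1.95091e+06)| s ≈ 2.788e+05 s = 3.226 days.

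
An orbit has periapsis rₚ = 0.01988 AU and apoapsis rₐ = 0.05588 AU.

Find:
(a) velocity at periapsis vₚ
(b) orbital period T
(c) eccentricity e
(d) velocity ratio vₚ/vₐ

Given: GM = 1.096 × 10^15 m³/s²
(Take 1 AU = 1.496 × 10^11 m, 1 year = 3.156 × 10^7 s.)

Convert to SI: rₚ = 0.01988 AU = 2.97405e+09 m; rₐ = 0.05588 AU = 8.35965e+09 m.
(a) With a = (rₚ + rₐ)/2 = 5.66685e+09 m, vₚ = √(GM (2/rₚ − 1/a)) = √(1.096e+15 · (2/2.97405e+09 − 1/5.66685e+09)) m/s ≈ 737.3 m/s
(b) With a = (rₚ + rₐ)/2 = 5.66685e+09 m, T = 2π √(a³/GM) = 2π √((5.66685e+09)³/1.096e+15) s ≈ 8.096e+07 s
(c) e = (rₐ − rₚ)/(rₐ + rₚ) = (8.35965e+09 − 2.97405e+09)/(8.35965e+09 + 2.97405e+09) ≈ 0.4752
(d) Conservation of angular momentum (rₚvₚ = rₐvₐ) gives vₚ/vₐ = rₐ/rₚ = 8.35965e+09/2.97405e+09 ≈ 2.811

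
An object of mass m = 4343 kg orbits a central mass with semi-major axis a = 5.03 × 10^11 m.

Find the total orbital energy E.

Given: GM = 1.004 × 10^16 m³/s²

E = −GMm / (2a).
E = −1.004e+16 · 4343 / (2 · 5.03e+11) J ≈ -4.334e+07 J = -43.34 MJ.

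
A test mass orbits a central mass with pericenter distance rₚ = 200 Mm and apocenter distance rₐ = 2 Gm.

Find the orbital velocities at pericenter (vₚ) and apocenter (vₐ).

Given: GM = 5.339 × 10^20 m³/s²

Convert to SI: rₚ = 200 Mm = 2e+08 m; rₐ = 2 Gm = 2e+09 m.
Use the vis-viva equation v² = GM(2/r − 1/a) with a = (rₚ + rₐ)/2 = (2e+08 + 2e+09)/2 = 1.1e+09 m.
vₚ = √(GM · (2/rₚ − 1/a)) = √(5.339e+20 · (2/2e+08 − 1/1.1e+09)) m/s ≈ 2.203e+06 m/s = 2203 km/s.
vₐ = √(GM · (2/rₐ − 1/a)) = √(5.339e+20 · (2/2e+09 − 1/1.1e+09)) m/s ≈ 2.203e+05 m/s = 220.3 km/s.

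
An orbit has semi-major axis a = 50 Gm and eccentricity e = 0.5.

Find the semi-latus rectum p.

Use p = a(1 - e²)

Convert to SI: a = 50 Gm = 5e+10 m.
p = a (1 − e²).
p = 5e+10 · (1 − (0.5)²) = 5e+10 · 0.75 ≈ 3.75e+10 m = 37.5 Gm.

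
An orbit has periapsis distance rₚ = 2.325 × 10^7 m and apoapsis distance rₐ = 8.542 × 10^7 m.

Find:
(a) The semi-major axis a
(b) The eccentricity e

(a) a = (rₚ + rₐ) / 2 = (2.325e+07 + 8.542e+07) / 2 ≈ 5.434e+07 m = 5.434 × 10^7 m.
(b) e = (rₐ − rₚ) / (rₐ + rₚ) = (8.542e+07 − 2.325e+07) / (8.542e+07 + 2.325e+07) ≈ 0.5721.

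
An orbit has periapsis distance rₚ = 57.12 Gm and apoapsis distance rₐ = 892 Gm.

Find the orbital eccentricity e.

Convert to SI: rₚ = 57.12 Gm = 5.712e+10 m; rₐ = 892 Gm = 8.92e+11 m.
e = (rₐ − rₚ) / (rₐ + rₚ).
e = (8.92e+11 − 5.712e+10) / (8.92e+11 + 5.712e+10) = 8.3488e+11 / 9.4912e+11 ≈ 0.8796.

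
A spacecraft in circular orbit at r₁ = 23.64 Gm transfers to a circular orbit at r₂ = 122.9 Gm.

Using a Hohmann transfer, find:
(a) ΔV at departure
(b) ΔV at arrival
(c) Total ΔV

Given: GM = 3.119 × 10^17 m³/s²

Convert to SI: r₁ = 23.64 Gm = 2.364e+10 m; r₂ = 122.9 Gm = 1.229e+11 m.
Transfer semi-major axis: a_t = (r₁ + r₂)/2 = (2.364e+10 + 1.229e+11)/2 = 7.327e+10 m.
Circular speeds: v₁ = √(GM/r₁) = 3632.32 m/s, v₂ = √(GM/r₂) = 1593.06 m/s.
Transfer speeds (vis-viva v² = GM(2/r − 1/a_t)): v₁ᵗ = 4704.32 m/s, v₂ᵗ = 904.883 m/s.
(a) ΔV₁ = |v₁ᵗ − v₁| ≈ 1072 m/s = 1.072 km/s.
(b) ΔV₂ = |v₂ − v₂ᵗ| ≈ 688.2 m/s = 688.2 m/s.
(c) ΔV_total = ΔV₁ + ΔV₂ ≈ 1760 m/s = 1.76 km/s.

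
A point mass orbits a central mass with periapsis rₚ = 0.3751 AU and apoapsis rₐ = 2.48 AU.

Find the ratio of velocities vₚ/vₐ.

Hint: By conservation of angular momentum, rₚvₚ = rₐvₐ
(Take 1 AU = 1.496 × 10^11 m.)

Convert to SI: rₚ = 0.3751 AU = 5.6115e+10 m; rₐ = 2.48 AU = 3.71008e+11 m.
Conservation of angular momentum gives rₚvₚ = rₐvₐ, so vₚ/vₐ = rₐ/rₚ.
vₚ/vₐ = 3.71008e+11 / 5.6115e+10 ≈ 6.612.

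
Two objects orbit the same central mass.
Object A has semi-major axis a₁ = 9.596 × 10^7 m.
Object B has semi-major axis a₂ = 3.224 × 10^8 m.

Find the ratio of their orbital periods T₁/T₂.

From Kepler's third law, (T₁/T₂)² = (a₁/a₂)³, so T₁/T₂ = (a₁/a₂)^(3/2).
a₁/a₂ = 9.596e+07 / 3.224e+08 = 0.297643.
T₁/T₂ = (0.297643)^(3/2) ≈ 0.1624.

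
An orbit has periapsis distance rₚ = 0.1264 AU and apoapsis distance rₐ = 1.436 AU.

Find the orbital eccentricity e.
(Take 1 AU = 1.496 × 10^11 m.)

Convert to SI: rₚ = 0.1264 AU = 1.89094e+10 m; rₐ = 1.436 AU = 2.14826e+11 m.
e = (rₐ − rₚ) / (rₐ + rₚ).
e = (2.14826e+11 − 1.89094e+10) / (2.14826e+11 + 1.89094e+10) = 1.95916e+11 / 2.33735e+11 ≈ 0.8382.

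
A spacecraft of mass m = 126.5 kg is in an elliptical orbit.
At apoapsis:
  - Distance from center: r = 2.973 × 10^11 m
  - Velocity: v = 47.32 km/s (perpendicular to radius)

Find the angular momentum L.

Convert to SI: v = 47.32 km/s = 47320 m/s.
Since v is perpendicular to r, L = m · v · r.
L = 126.5 · 47320 · 2.973e+11 kg·m²/s ≈ 1.78e+18 kg·m²/s.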